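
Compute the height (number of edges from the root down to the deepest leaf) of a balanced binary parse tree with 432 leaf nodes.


In a balanced binary tree with n leaves the deepest leaf is ceil(log2(n)) edges below the root.
log2(432) = 8.7549
ceil(8.7549) = 9
height (edges) = 9

9


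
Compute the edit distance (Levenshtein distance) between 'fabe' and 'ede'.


Building DP table for s1='fabe' (len 4) and s2='ede' (len 3):
       e  d  e
    0  1  2  3
  f 1  1  2  3
  a 2  2  2  3
  b 3  3  3  3
  e 4  3  4  3
Edit distance = dp[4][3] = 3

3


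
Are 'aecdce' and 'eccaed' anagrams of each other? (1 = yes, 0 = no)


Sort characters of 'aecdce': 'accdee'
Sort characters of 'eccaed': 'accdee'
Sorted forms match -> they ARE anagrams
Result: 1

1


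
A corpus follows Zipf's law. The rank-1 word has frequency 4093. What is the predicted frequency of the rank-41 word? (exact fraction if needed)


Zipf's law: freq(rank) = f1 / rank
f1 = 4093, rank = 41
freq = 4093 / 41
GCD(4093, 41) = 1
Simplified: 4093/41

4093/41


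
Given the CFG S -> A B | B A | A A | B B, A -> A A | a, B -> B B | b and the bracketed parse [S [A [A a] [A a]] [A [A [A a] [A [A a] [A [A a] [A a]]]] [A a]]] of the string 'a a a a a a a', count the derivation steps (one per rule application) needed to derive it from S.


Every bracketed nonterminal node [X ...] in the tree is produced by exactly one rule application.
Reading the tree off as a leftmost derivation:
  Step 1: S  =>  A A   (applied S -> A A)
  Step 2: A A  =>  A A A   (applied A -> A A)
  Step 3: A A A  =>  a A A   (applied A -> a)
  Step 4: a A A  =>  a a A   (applied A -> a)
  Step 5: a a A  =>  a a A A   (applied A -> A A)
  Step 6: a a A A  =>  a a A A A   (applied A -> A A)
  Step 7: a a A A A  =>  a a a A A   (applied A -> a)
  Step 8: a a a A A  =>  a a a A A A   (applied A -> A A)
  Step 9: a a a A A A  =>  a a a a A A   (applied A -> a)
  Step 10: a a a a A A  =>  a a a a A A A   (applied A -> A A)
  Step 11: a a a a A A A  =>  a a a a a A A   (applied A -> a)
  Step 12: a a a a a A A  =>  a a a a a a A   (applied A -> a)
  Step 13: a a a a a a A  =>  a a a a a a a   (applied A -> a)
Final yield: a a a a a a a
Total rewrite steps: 13

13


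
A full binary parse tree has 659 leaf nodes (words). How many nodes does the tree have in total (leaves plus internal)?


Leaf nodes (terminals): 659
Internal nodes = n - 1 = 659 - 1 = 658
Total = leaves + internal = 659 + 658 = 1317

1317


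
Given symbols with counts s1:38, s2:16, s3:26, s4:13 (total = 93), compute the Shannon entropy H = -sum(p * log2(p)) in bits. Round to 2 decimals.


Computing entropy H = -sum(p_i * log2(p_i)):
  s1: p = 38/93 = 0.4086, -p*log2(p) = 0.5276
  s2: p = 16/93 = 0.1720, -p*log2(p) = 0.4368
  s3: p = 26/93 = 0.2796, -p*log2(p) = 0.5141
  s4: p = 13/93 = 0.1398, -p*log2(p) = 0.3968
H = sum of terms = 1.8753
Rounded to 2 decimals: 1.88

1.88


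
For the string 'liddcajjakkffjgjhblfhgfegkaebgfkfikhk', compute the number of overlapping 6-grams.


String 'liddcajjakkffjgjhblfhgfegkaebgfkfikhk' has length L = 37.
Number of overlapping n-grams = L - n + 1
Substituting: 37 - 6 + 1 = 32

32


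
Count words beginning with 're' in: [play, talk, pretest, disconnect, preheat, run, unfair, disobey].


Checking each word for prefix 're':
  'play' -> no (count: 0)
  'talk' -> no (count: 0)
  'pretest' -> no (count: 0)
  'disconnect' -> no (count: 0)
  'preheat' -> no (count: 0)
  'run' -> no (count: 0)
  'unfair' -> no (count: 0)
  'disobey' -> no (count: 0)
Total with prefix 're': 0

0


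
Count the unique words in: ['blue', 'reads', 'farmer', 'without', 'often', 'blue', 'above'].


Listing all tokens and tracking unique types:
  Token 1: 'blue' -> NEW (unique so far: 1)
  Token 2: 'reads' -> NEW (unique so far: 2)
  Token 3: 'farmer' -> NEW (unique so far: 3)
  Token 4: 'without' -> NEW (unique so far: 4)
  Token 5: 'often' -> NEW (unique so far: 5)
  Token 6: 'blue' -> duplicate (unique so far: 5)
  Token 7: 'above' -> NEW (unique so far: 6)
Unique types: ('above', 'blue', 'farmer', 'often', 'reads', 'without')
Vocabulary size: 6

6


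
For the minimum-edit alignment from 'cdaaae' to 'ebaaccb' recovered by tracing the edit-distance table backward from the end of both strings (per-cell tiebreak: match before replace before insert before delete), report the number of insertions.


Edit distance = 5. Backtracking from cell (6, 7) with preference match > replace > insert > delete,
then listing the resulting alignment 'cdaaae' -> 'ebaaccb' left to right:
  Step 1: replace c->e
  Step 2: replace d->b
  Step 3: keep 'a'
  Step 4: keep 'a'
  Step 5: insert 'c' [insertion #1]
  Step 6: replace a->c
  Step 7: replace e->b
Total insertions: 1

1


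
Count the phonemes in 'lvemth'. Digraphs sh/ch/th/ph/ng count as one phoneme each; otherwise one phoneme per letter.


Parsing 'lvemth' greedily, digraphs first:
  'l' -> consonant phoneme (phonemes so far: 1)
  'v' -> consonant phoneme (phonemes so far: 2)
  'e' -> vowel phoneme (phonemes so far: 3)
  'm' -> consonant phoneme (phonemes so far: 4)
  'th' -> digraph (1 consonant phoneme) (phonemes so far: 5)
Total phonemes: 5

5


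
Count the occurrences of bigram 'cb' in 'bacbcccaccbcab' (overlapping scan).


Scanning 'bacbcccaccbcab' for bigram 'cb':
  Position 0: 'ba' -> no
  Position 1: 'ac' -> no
  Position 2: 'cb' -> MATCH
  Position 3: 'bc' -> no
  Position 4: 'cc' -> no
  Position 5: 'cc' -> no
  Position 6: 'ca' -> no
  Position 7: 'ac' -> no
  Position 8: 'cc' -> no
  Position 9: 'cb' -> MATCH
  Position 10: 'bc' -> no
  Position 11: 'ca' -> no
  Position 12: 'ab' -> no
Total matches: 2

2


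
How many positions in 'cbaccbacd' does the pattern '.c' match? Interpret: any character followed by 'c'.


Pattern: .c means any character followed by 'c'.
Scanning 'cbaccbacd' position-by-position:
  Pos 0: window 'cb' -> no
  Pos 1: window 'ba' -> no
  Pos 2: window 'ac' -> MATCH
  Pos 3: window 'cc' -> MATCH
  Pos 4: window 'cb' -> no
  Pos 5: window 'ba' -> no
  Pos 6: window 'ac' -> MATCH
  Pos 7: window 'cd' -> no
  Pos 8: window 'd' -> no
Total matches: 3

3


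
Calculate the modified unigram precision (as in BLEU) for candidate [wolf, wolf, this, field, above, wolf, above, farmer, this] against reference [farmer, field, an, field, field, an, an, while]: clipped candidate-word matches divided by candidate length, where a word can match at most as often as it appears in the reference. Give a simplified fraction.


Reference word counts: {'an': 3, 'farmer': 1, 'field': 3, 'while': 1}
Checking each candidate word (with clipping):
  'wolf' -> not in reference -> no match (matches: 0)
  'wolf' -> not in reference -> no match (matches: 0)
  'this' -> not in reference -> no match (matches: 0)
  'field' -> in reference (ref count 3, used 1/3) -> match (matches: 1)
  'above' -> not in reference -> no match (matches: 1)
  'wolf' -> not in reference -> no match (matches: 1)
  'above' -> not in reference -> no match (matches: 1)
  'farmer' -> in reference (ref count 1, used 1/1) -> match (matches: 2)
  'this' -> not in reference -> no match (matches: 2)
Clipped matches: 2, Candidate length: 9
Precision = 2/9

2/9


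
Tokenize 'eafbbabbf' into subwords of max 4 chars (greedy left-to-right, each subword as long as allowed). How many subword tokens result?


'eafbbabbf' has 9 characters.
Chunking with max size 4:
  Chunk 1: 'eafb' (positions 0-3)
  Chunk 2: 'babb' (positions 4-7)
  Chunk 3: 'f' (positions 8-8)
Total chunks: ceil(9 / 4) = 3

3


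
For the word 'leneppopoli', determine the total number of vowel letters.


Scanning each character of 'leneppopoli':
  Position 1: 'l' -> consonant (running count: 0)
  Position 2: 'e' -> vowel (running count: 1)
  Position 3: 'n' -> consonant (running count: 1)
  Position 4: 'e' -> vowel (running count: 2)
  Position 5: 'p' -> consonant (running count: 2)
  Position 6: 'p' -> consonant (running count: 2)
  Position 7: 'o' -> vowel (running count: 3)
  Position 8: 'p' -> consonant (running count: 3)
  Position 9: 'o' -> vowel (running count: 4)
  Position 10: 'l' -> consonant (running count: 4)
  Position 11: 'i' -> vowel (running count: 5)
Total vowels: 5

5


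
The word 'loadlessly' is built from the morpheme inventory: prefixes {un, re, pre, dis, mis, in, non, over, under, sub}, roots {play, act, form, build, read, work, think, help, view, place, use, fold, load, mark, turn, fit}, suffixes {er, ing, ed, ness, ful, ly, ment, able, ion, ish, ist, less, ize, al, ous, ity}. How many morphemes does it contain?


Segmenting 'loadlessly' against the inventory:
  'load' -> root (morpheme 1)
  'less' -> suffix (morpheme 2)
  'ly' -> suffix (morpheme 3)
Total morphemes: 3

3


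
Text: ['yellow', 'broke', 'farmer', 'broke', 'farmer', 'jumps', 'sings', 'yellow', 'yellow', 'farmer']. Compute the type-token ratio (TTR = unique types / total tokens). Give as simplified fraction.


Tokens: 10
Unique types: ('broke', 'farmer', 'jumps', 'sings', 'yellow') = 5
TTR = 5/10
Simplify: divide both by 5 -> 1/2
TTR = 1/2

1/2


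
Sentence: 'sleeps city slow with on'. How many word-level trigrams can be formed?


Word trigrams from [5] words:
  Trigram 1: (sleeps city slow)
  Trigram 2: (city slow with)
  Trigram 3: (slow with on)
Total word trigrams: 5 - 2 = 3

3


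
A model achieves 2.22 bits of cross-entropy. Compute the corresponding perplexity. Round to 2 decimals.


Perplexity formula: PP = 2^H
H = 2.22
PP = 2^2.22
Decompose: 2^2.22 = 2^2 * 2^0.22
2^2 = 4, 2^0.22 ~ 1.1647336
PP ~ 4 * 1.1647336 = 4.6589344
Rounded to 2 decimals: 4.66

4.66


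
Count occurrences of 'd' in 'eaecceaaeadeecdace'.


Scanning 'eaecceaaeadeecdace' for 'd':
  Position 10: 'd' -> MATCH (count: 1)
  Position 14: 'd' -> MATCH (count: 2)
Total occurrences of 'd': 2

2


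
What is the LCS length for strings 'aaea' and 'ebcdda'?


DP table for LCS of 'aaea' and 'ebcdda':
       e  b  c  d  d  a
    0  0  0  0  0  0  0
  a 0  0  0  0  0  0  1
  a 0  0  0  0  0  0  1
  e 0  1  1  1  1  1  1
  a 0  1  1  1  1  1  2
LCS: 'ea'
LCS length = 2

2


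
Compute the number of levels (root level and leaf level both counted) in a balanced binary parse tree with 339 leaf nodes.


In a balanced binary tree with n leaves the deepest leaf is ceil(log2(n)) edges below the root,
so counting node levels inclusive of root and leaves gives ceil(log2(n)) + 1 levels.
log2(339) = 8.4051
ceil(8.4051) = 9
levels = 9 + 1 = 10

10


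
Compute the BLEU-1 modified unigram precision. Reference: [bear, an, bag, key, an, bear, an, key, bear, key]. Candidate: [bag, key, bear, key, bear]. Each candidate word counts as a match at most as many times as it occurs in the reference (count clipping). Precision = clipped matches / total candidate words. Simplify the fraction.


Reference word counts: {'an': 3, 'bag': 1, 'bear': 3, 'key': 3}
Checking each candidate word (with clipping):
  'bag' -> in reference (ref count 1, used 1/1) -> match (matches: 1)
  'key' -> in reference (ref count 3, used 1/3) -> match (matches: 2)
  'bear' -> in reference (ref count 3, used 1/3) -> match (matches: 3)
  'key' -> in reference (ref count 3, used 2/3) -> match (matches: 4)
  'bear' -> in reference (ref count 3, used 2/3) -> match (matches: 5)
Clipped matches: 5, Candidate length: 5
Precision = 5/5 = 1

1


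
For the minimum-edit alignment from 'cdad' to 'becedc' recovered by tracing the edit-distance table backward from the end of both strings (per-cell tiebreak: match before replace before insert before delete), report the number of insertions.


Edit distance = 5. Backtracking from cell (4, 6) with preference match > replace > insert > delete,
then listing the resulting alignment 'cdad' -> 'becedc' left to right:
  Step 1: insert 'b' [insertion #1]
  Step 2: insert 'e' [insertion #2]
  Step 3: keep 'c'
  Step 4: replace d->e
  Step 5: replace a->d
  Step 6: replace d->c
Total insertions: 2

2


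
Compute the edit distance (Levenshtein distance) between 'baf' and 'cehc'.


Building DP table for s1='baf' (len 3) and s2='cehc' (len 4):
       c  e  h  c
    0  1  2  3  4
  b 1  1  2  3  4
  a 2  2  2  3  4
  f 3  3  3  3  4
Edit distance = dp[3][4] = 4

4


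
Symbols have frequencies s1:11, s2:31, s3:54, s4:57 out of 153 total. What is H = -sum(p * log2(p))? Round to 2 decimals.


Computing entropy H = -sum(p_i * log2(p_i)):
  s1: p = 11/153 = 0.0719, -p*log2(p) = 0.2731
  s2: p = 31/153 = 0.2026, -p*log2(p) = 0.4667
  s3: p = 54/153 = 0.3529, -p*log2(p) = 0.5303
  s4: p = 57/153 = 0.3725, -p*log2(p) = 0.5307
H = sum of terms = 1.8008
Rounded to 2 decimals: 1.80

1.80


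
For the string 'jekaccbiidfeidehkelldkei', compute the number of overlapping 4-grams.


String 'jekaccbiidfeidehkelldkei' has length L = 24.
Number of overlapping n-grams = L - n + 1
Substituting: 24 - 4 + 1 = 21

21


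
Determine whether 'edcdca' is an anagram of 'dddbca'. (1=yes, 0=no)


Sort characters of 'edcdca': 'accdde'
Sort characters of 'dddbca': 'abcddd'
Sorted forms differ -> they are NOT anagrams
Result: 0

0


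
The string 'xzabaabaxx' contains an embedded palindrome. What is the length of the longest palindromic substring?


Scanning 'xzabaabaxx' for palindromic substrings.
Substring at positions 2-7: 'abaaba'.
Check: reverse('abaaba') = 'abaaba' -> palindrome confirmed.
Neighbouring characters ('z' / 'x') break symmetry, so it cannot extend further.
No longer palindromic substring exists; longest length = 6

6


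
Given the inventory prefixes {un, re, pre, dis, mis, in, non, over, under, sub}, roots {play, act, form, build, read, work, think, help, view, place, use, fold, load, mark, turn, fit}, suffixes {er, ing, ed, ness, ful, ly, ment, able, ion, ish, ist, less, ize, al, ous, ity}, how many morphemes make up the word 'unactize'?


Segmenting 'unactize' against the inventory:
  'un' -> prefix (morpheme 1)
  'act' -> root (morpheme 2)
  'ize' -> suffix (morpheme 3)
Total morphemes: 3

3


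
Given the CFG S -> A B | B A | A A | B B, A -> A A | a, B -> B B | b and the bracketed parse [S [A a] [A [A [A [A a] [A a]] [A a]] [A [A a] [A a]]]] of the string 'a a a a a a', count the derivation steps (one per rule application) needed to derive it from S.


Every bracketed nonterminal node [X ...] in the tree is produced by exactly one rule application.
Reading the tree off as a leftmost derivation:
  Step 1: S  =>  A A   (applied S -> A A)
  Step 2: A A  =>  a A   (applied A -> a)
  Step 3: a A  =>  a A A   (applied A -> A A)
  Step 4: a A A  =>  a A A A   (applied A -> A A)
  Step 5: a A A A  =>  a A A A A   (applied A -> A A)
  Step 6: a A A A A  =>  a a A A A   (applied A -> a)
  Step 7: a a A A A  =>  a a a A A   (applied A -> a)
  Step 8: a a a A A  =>  a a a a A   (applied A -> a)
  Step 9: a a a a A  =>  a a a a A A   (applied A -> A A)
  Step 10: a a a a A A  =>  a a a a a A   (applied A -> a)
  Step 11: a a a a a A  =>  a a a a a a   (applied A -> a)
Final yield: a a a a a a
Total rewrite steps: 11

11


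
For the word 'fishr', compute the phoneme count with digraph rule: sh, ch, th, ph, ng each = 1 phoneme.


Parsing 'fishr' greedily, digraphs first:
  'f' -> consonant phoneme (phonemes so far: 1)
  'i' -> vowel phoneme (phonemes so far: 2)
  'sh' -> digraph (1 consonant phoneme) (phonemes so far: 3)
  'r' -> consonant phoneme (phonemes so far: 4)
Total phonemes: 4

4


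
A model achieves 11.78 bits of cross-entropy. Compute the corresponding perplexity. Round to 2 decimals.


Perplexity formula: PP = 2^H
H = 11.78
PP = 2^11.78
Decompose: 2^11.78 = 2^11 * 2^0.78
2^11 = 2048, 2^0.78 ~ 1.7171309
PP ~ 2048 * 1.7171309 = 3516.6840832
Rounded to 2 decimals: 3516.68

3516.68


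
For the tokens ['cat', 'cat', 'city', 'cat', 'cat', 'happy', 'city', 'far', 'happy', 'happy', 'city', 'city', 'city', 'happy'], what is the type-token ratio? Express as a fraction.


Tokens: 14
Unique types: ('cat', 'city', 'far', 'happy') = 4
TTR = 4/14
Simplify: divide both by 2 -> 2/7
TTR = 2/7

2/7


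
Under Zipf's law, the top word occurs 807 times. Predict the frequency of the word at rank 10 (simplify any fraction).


Zipf's law: freq(rank) = f1 / rank
f1 = 807, rank = 10
freq = 807 / 10
GCD(807, 10) = 1
Simplified: 807/10

807/10


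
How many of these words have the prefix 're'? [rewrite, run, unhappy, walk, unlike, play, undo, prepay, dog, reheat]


Checking each word for prefix 're':
  'rewrite' -> YES, starts with 're' (count: 1)
  'run' -> no (count: 1)
  'unhappy' -> no (count: 1)
  'walk' -> no (count: 1)
  'unlike' -> no (count: 1)
  'play' -> no (count: 1)
  'undo' -> no (count: 1)
  'prepay' -> no (count: 1)
  'dog' -> no (count: 1)
  'reheat' -> YES, starts with 're' (count: 2)
Total with prefix 're': 2

2


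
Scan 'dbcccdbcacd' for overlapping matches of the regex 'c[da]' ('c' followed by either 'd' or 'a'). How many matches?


Pattern: c[da] means 'c' followed by either 'd' or 'a'.
Scanning 'dbcccdbcacd' position-by-position:
  Pos 0: window 'db' -> no
  Pos 1: window 'bc' -> no
  Pos 2: window 'cc' -> no
  Pos 3: window 'cc' -> no
  Pos 4: window 'cd' -> MATCH
  Pos 5: window 'db' -> no
  Pos 6: window 'bc' -> no
  Pos 7: window 'ca' -> MATCH
  Pos 8: window 'ac' -> no
  Pos 9: window 'cd' -> MATCH
  Pos 10: window 'd' -> no
Total matches: 3

3


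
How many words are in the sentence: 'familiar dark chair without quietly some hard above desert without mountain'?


Counting words by splitting on spaces:
  Word 1: 'familiar'
  Word 2: 'dark'
  Word 3: 'chair'
  Word 4: 'without'
  Word 5: 'quietly'
  Word 6: 'some'
  Word 7: 'hard'
  Word 8: 'above'
  Word 9: 'desert'
  Word 10: 'without'
  Word 11: 'mountain'
Total words: 11

11


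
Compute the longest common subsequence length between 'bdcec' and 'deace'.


DP table for LCS of 'bdcec' and 'deace':
       d  e  a  c  e
    0  0  0  0  0  0
  b 0  0  0  0  0  0
  d 0  1  1  1  1  1
  c 0  1  1  1  2  2
  e 0  1  2  2  2  3
  c 0  1  2  2  3  3
LCS: 'dce'
LCS length = 3

3


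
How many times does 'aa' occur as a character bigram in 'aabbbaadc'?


Scanning 'aabbbaadc' for bigram 'aa':
  Position 0: 'aa' -> MATCH
  Position 1: 'ab' -> no
  Position 2: 'bb' -> no
  Position 3: 'bb' -> no
  Position 4: 'ba' -> no
  Position 5: 'aa' -> MATCH
  Position 6: 'ad' -> no
  Position 7: 'dc' -> no
Total matches: 2

2


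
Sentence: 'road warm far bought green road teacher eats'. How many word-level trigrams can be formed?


Word trigrams from [8] words:
  Trigram 1: (road warm far)
  Trigram 2: (warm far bought)
  Trigram 3: (far bought green)
  Trigram 4: (bought green road)
  Trigram 5: (green road teacher)
  Trigram 6: (road teacher eats)
Total word trigrams: 8 - 2 = 6

6


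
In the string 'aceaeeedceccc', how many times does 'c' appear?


Scanning 'aceaeeedceccc' for 'c':
  Position 1: 'c' -> MATCH (count: 1)
  Position 8: 'c' -> MATCH (count: 2)
  Position 10: 'c' -> MATCH (count: 3)
  Position 11: 'c' -> MATCH (count: 4)
  Position 12: 'c' -> MATCH (count: 5)
Total occurrences of 'c': 5

5


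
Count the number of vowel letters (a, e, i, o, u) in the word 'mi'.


Scanning each character of 'mi':
  Position 1: 'm' -> consonant (running count: 0)
  Position 2: 'i' -> vowel (running count: 1)
Total vowels: 1

1


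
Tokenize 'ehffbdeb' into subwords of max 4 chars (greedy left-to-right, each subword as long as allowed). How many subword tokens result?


'ehffbdeb' has 8 characters.
Chunking with max size 4:
  Chunk 1: 'ehff' (positions 0-3)
  Chunk 2: 'bdeb' (positions 4-7)
Total chunks: ceil(8 / 4) = 2

2


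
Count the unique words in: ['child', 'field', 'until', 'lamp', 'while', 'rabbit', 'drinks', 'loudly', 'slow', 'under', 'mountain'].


Listing all tokens and tracking unique types:
  Token 1: 'child' -> NEW (unique so far: 1)
  Token 2: 'field' -> NEW (unique so far: 2)
  Token 3: 'until' -> NEW (unique so far: 3)
  Token 4: 'lamp' -> NEW (unique so far: 4)
  Token 5: 'while' -> NEW (unique so far: 5)
  Token 6: 'rabbit' -> NEW (unique so far: 6)
  Token 7: 'drinks' -> NEW (unique so far: 7)
  Token 8: 'loudly' -> NEW (unique so far: 8)
  Token 9: 'slow' -> NEW (unique so far: 9)
  Token 10: 'under' -> NEW (unique so far: 10)
  Token 11: 'mountain' -> NEW (unique so far: 11)
Unique types: ('child', 'drinks', 'field', 'lamp', 'loudly', 'mountain', 'rabbit', 'slow', 'under', 'until', 'while')
Vocabulary size: 11

11


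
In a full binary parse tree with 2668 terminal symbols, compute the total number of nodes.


Leaf nodes (terminals): 2668
Internal nodes = n - 1 = 2668 - 1 = 2667
Total = leaves + internal = 2668 + 2667 = 5335

5335


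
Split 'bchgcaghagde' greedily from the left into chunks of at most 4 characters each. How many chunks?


'bchgcaghagde' has 12 characters.
Chunking with max size 4:
  Chunk 1: 'bchg' (positions 0-3)
  Chunk 2: 'cagh' (positions 4-7)
  Chunk 3: 'agde' (positions 8-11)
Total chunks: ceil(12 / 4) = 3

3


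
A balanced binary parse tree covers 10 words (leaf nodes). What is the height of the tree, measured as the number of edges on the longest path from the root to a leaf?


In a balanced binary tree with n leaves the deepest leaf is ceil(log2(n)) edges below the root.
log2(10) = 3.3219
ceil(3.3219) = 4
height (edges) = 4

4


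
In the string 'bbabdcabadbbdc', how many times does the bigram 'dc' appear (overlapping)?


Scanning 'bbabdcabadbbdc' for bigram 'dc':
  Position 0: 'bb' -> no
  Position 1: 'ba' -> no
  Position 2: 'ab' -> no
  Position 3: 'bd' -> no
  Position 4: 'dc' -> MATCH
  Position 5: 'ca' -> no
  Position 6: 'ab' -> no
  Position 7: 'ba' -> no
  Position 8: 'ad' -> no
  Position 9: 'db' -> no
  Position 10: 'bb' -> no
  Position 11: 'bd' -> no
  Position 12: 'dc' -> MATCH
Total matches: 2

2


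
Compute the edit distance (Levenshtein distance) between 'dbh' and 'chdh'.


Building DP table for s1='dbh' (len 3) and s2='chdh' (len 4):
       c  h  d  h
    0  1  2  3  4
  d 1  1  2  2  3
  b 2  2  2  3  3
  h 3  3  2  3  3
Edit distance = dp[3][4] = 3

3


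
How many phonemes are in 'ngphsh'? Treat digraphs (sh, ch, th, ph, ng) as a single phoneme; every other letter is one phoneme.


Parsing 'ngphsh' greedily, digraphs first:
  'ng' -> digraph (1 consonant phoneme) (phonemes so far: 1)
  'ph' -> digraph (1 consonant phoneme) (phonemes so far: 2)
  'sh' -> digraph (1 consonant phoneme) (phonemes so far: 3)
Total phonemes: 3

3


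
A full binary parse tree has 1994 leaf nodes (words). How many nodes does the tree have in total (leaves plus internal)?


Leaf nodes (terminals): 1994
Internal nodes = n - 1 = 1994 - 1 = 1993
Total = leaves + internal = 1994 + 1993 = 3987

3987


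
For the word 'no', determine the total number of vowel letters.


Scanning each character of 'no':
  Position 1: 'n' -> consonant (running count: 0)
  Position 2: 'o' -> vowel (running count: 1)
Total vowels: 1

1


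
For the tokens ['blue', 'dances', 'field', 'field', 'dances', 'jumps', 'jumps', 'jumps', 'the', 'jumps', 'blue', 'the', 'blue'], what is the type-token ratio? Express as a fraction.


Tokens: 13
Unique types: ('blue', 'dances', 'field', 'jumps', 'the') = 5
TTR = 5/13
Already in lowest terms.

5/13


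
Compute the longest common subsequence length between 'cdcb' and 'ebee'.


DP table for LCS of 'cdcb' and 'ebee':
       e  b  e  e
    0  0  0  0  0
  c 0  0  0  0  0
  d 0  0  0  0  0
  c 0  0  0  0  0
  b 0  0  1  1  1
LCS: 'b'
LCS length = 1

1


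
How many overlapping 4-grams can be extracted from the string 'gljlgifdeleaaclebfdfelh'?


String 'gljlgifdeleaaclebfdfelh' has length L = 23.
Number of overlapping n-grams = L - n + 1
Substituting: 23 - 4 + 1 = 20

20


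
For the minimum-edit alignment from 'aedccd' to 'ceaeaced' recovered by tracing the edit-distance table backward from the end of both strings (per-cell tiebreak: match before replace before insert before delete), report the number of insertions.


Edit distance = 4. Backtracking from cell (6, 8) with preference match > replace > insert > delete,
then listing the resulting alignment 'aedccd' -> 'ceaeaced' left to right:
  Step 1: insert 'c' [insertion #1]
  Step 2: insert 'e' [insertion #2]
  Step 3: keep 'a'
  Step 4: keep 'e'
  Step 5: replace d->a
  Step 6: keep 'c'
  Step 7: replace c->e
  Step 8: keep 'd'
Total insertions: 2

2


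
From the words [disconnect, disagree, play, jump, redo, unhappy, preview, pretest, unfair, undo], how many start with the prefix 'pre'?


Checking each word for prefix 'pre':
  'disconnect' -> no (count: 0)
  'disagree' -> no (count: 0)
  'play' -> no (count: 0)
  'jump' -> no (count: 0)
  'redo' -> no (count: 0)
  'unhappy' -> no (count: 0)
  'preview' -> YES, starts with 'pre' (count: 1)
  'pretest' -> YES, starts with 'pre' (count: 2)
  'unfair' -> no (count: 2)
  'undo' -> no (count: 2)
Total with prefix 'pre': 2

2


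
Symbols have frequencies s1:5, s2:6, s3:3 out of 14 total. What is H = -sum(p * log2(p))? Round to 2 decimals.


Computing entropy H = -sum(p_i * log2(p_i)):
  s1: p = 5/14 = 0.3571, -p*log2(p) = 0.5305
  s2: p = 6/14 = 0.4286, -p*log2(p) = 0.5239
  s3: p = 3/14 = 0.2143, -p*log2(p) = 0.4762
H = sum of terms = 1.5306
Rounded to 2 decimals: 1.53

1.53


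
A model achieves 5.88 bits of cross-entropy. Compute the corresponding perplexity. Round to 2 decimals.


Perplexity formula: PP = 2^H
H = 5.88
PP = 2^5.88
Decompose: 2^5.88 = 2^5 * 2^0.88
2^5 = 32, 2^0.88 ~ 1.8403753
PP ~ 32 * 1.8403753 = 58.8920096
Rounded to 2 decimals: 58.89

58.89


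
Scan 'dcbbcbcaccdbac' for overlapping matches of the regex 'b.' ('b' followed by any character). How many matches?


Pattern: b. means 'b' followed by any character.
Scanning 'dcbbcbcaccdbac' position-by-position:
  Pos 0: window 'dc' -> no
  Pos 1: window 'cb' -> no
  Pos 2: window 'bb' -> MATCH
  Pos 3: window 'bc' -> MATCH
  Pos 4: window 'cb' -> no
  Pos 5: window 'bc' -> MATCH
  Pos 6: window 'ca' -> no
  Pos 7: window 'ac' -> no
  Pos 8: window 'cc' -> no
  Pos 9: window 'cd' -> no
  Pos 10: window 'db' -> no
  Pos 11: window 'ba' -> MATCH
  Pos 12: window 'ac' -> no
  Pos 13: window 'c' -> no
Total matches: 4

4


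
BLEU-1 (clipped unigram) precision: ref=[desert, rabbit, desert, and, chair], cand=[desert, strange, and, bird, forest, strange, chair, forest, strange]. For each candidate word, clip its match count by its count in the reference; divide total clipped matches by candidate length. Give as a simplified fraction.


Reference word counts: {'and': 1, 'chair': 1, 'desert': 2, 'rabbit': 1}
Checking each candidate word (with clipping):
  'desert' -> in reference (ref count 2, used 1/2) -> match (matches: 1)
  'strange' -> not in reference -> no match (matches: 1)
  'and' -> in reference (ref count 1, used 1/1) -> match (matches: 2)
  'bird' -> not in reference -> no match (matches: 2)
  'forest' -> not in reference -> no match (matches: 2)
  'strange' -> not in reference -> no match (matches: 2)
  'chair' -> in reference (ref count 1, used 1/1) -> match (matches: 3)
  'forest' -> not in reference -> no match (matches: 3)
  'strange' -> not in reference -> no match (matches: 3)
Clipped matches: 3, Candidate length: 9
Precision = 3/9 = 1/3

1/3


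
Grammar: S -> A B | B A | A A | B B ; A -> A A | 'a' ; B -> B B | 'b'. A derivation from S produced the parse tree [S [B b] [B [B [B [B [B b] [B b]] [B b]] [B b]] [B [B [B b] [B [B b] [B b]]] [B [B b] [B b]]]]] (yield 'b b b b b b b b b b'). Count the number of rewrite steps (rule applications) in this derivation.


Every bracketed nonterminal node [X ...] in the tree is produced by exactly one rule application.
Reading the tree off as a leftmost derivation:
  Step 1: S  =>  B B   (applied S -> B B)
  Step 2: B B  =>  b B   (applied B -> b)
  Step 3: b B  =>  b B B   (applied B -> B B)
  Step 4: b B B  =>  b B B B   (applied B -> B B)
  Step 5: b B B B  =>  b B B B B   (applied B -> B B)
  Step 6: b B B B B  =>  b B B B B B   (applied B -> B B)
  Step 7: b B B B B B  =>  b b B B B B   (applied B -> b)
  Step 8: b b B B B B  =>  b b b B B B   (applied B -> b)
  Step 9: b b b B B B  =>  b b b b B B   (applied B -> b)
  Step 10: b b b b B B  =>  b b b b b B   (applied B -> b)
  Step 11: b b b b b B  =>  b b b b b B B   (applied B -> B B)
  Step 12: b b b b b B B  =>  b b b b b B B B   (applied B -> B B)
  Step 13: b b b b b B B B  =>  b b b b b b B B   (applied B -> b)
  Step 14: b b b b b b B B  =>  b b b b b b B B B   (applied B -> B B)
  Step 15: b b b b b b B B B  =>  b b b b b b b B B   (applied B -> b)
  Step 16: b b b b b b b B B  =>  b b b b b b b b B   (applied B -> b)
  Step 17: b b b b b b b b B  =>  b b b b b b b b B B   (applied B -> B B)
  Step 18: b b b b b b b b B B  =>  b b b b b b b b b B   (applied B -> b)
  Step 19: b b b b b b b b b B  =>  b b b b b b b b b b   (applied B -> b)
Final yield: b b b b b b b b b b
Total rewrite steps: 19

19


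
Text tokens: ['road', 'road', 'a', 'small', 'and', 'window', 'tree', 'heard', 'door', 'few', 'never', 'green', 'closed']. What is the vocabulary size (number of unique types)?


Listing all tokens and tracking unique types:
  Token 1: 'road' -> NEW (unique so far: 1)
  Token 2: 'road' -> duplicate (unique so far: 1)
  Token 3: 'a' -> NEW (unique so far: 2)
  Token 4: 'small' -> NEW (unique so far: 3)
  Token 5: 'and' -> NEW (unique so far: 4)
  Token 6: 'window' -> NEW (unique so far: 5)
  Token 7: 'tree' -> NEW (unique so far: 6)
  Token 8: 'heard' -> NEW (unique so far: 7)
  Token 9: 'door' -> NEW (unique so far: 8)
  Token 10: 'few' -> NEW (unique so far: 9)
  Token 11: 'never' -> NEW (unique so far: 10)
  Token 12: 'green' -> NEW (unique so far: 11)
  Token 13: 'closed' -> NEW (unique so far: 12)
Unique types: ('a', 'and', 'closed', 'door', 'few', 'green', 'heard', 'never', 'road', 'small', 'tree', 'window')
Vocabulary size: 12

12


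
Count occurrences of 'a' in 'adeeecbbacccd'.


Scanning 'adeeecbbacccd' for 'a':
  Position 0: 'a' -> MATCH (count: 1)
  Position 8: 'a' -> MATCH (count: 2)
Total occurrences of 'a': 2

2


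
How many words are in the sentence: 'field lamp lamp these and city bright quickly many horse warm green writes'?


Counting words by splitting on spaces:
  Word 1: 'field'
  Word 2: 'lamp'
  Word 3: 'lamp'
  Word 4: 'these'
  Word 5: 'and'
  Word 6: 'city'
  Word 7: 'bright'
  Word 8: 'quickly'
  Word 9: 'many'
  Word 10: 'horse'
  Word 11: 'warm'
  Word 12: 'green'
  Word 13: 'writes'
Total words: 13

13


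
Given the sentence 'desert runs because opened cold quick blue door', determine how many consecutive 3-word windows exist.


Word trigrams from [8] words:
  Trigram 1: (desert runs because)
  Trigram 2: (runs because opened)
  Trigram 3: (because opened cold)
  Trigram 4: (opened cold quick)
  Trigram 5: (cold quick blue)
  Trigram 6: (quick blue door)
Total word trigrams: 8 - 2 = 6

6


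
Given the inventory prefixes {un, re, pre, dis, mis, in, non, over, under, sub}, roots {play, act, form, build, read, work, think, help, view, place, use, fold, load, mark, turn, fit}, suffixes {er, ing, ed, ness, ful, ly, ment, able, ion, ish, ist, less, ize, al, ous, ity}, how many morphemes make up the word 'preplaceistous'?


Segmenting 'preplaceistous' against the inventory:
  'pre' -> prefix (morpheme 1)
  'place' -> root (morpheme 2)
  'ist' -> suffix (morpheme 3)
  'ous' -> suffix (morpheme 4)
Total morphemes: 4

4


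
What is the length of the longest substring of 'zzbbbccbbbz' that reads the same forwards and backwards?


Scanning 'zzbbbccbbbz' for palindromic substrings.
Substring at positions 1-10: 'zbbbccbbbz'.
Check: reverse('zbbbccbbbz') = 'zbbbccbbbz' -> palindrome confirmed.
Neighbouring characters ('z' / '-') break symmetry, so it cannot extend further.
No longer palindromic substring exists; longest length = 10

10


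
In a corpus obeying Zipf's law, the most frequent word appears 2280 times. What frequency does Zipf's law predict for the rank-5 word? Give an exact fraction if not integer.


Zipf's law: freq(rank) = f1 / rank
f1 = 2280, rank = 5
freq = 2280 / 5
= 456

456


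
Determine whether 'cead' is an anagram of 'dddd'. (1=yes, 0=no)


Sort characters of 'cead': 'acde'
Sort characters of 'dddd': 'dddd'
Sorted forms differ -> they are NOT anagrams
Result: 0

0


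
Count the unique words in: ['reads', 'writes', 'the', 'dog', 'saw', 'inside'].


Listing all tokens and tracking unique types:
  Token 1: 'reads' -> NEW (unique so far: 1)
  Token 2: 'writes' -> NEW (unique so far: 2)
  Token 3: 'the' -> NEW (unique so far: 3)
  Token 4: 'dog' -> NEW (unique so far: 4)
  Token 5: 'saw' -> NEW (unique so far: 5)
  Token 6: 'inside' -> NEW (unique so far: 6)
Unique types: ('dog', 'inside', 'reads', 'saw', 'the', 'writes')
Vocabulary size: 6

6


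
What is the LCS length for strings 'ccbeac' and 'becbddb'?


DP table for LCS of 'ccbeac' and 'becbddb':
       b  e  c  b  d  d  b
    0  0  0  0  0  0  0  0
  c 0  0  0  1  1  1  1  1
  c 0  0  0  1  1  1  1  1
  b 0  1  1  1  2  2  2  2
  e 0  1  2  2  2  2  2  2
  a 0  1  2  2  2  2  2  2
  c 0  1  2  3  3  3  3  3
LCS: 'bec'
LCS length = 3

3


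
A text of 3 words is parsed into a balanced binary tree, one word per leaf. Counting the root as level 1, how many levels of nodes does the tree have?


In a balanced binary tree with n leaves the deepest leaf is ceil(log2(n)) edges below the root,
so counting node levels inclusive of root and leaves gives ceil(log2(n)) + 1 levels.
log2(3) = 1.5850
ceil(1.5850) = 2
levels = 2 + 1 = 3

3


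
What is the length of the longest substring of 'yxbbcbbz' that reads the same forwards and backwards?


Scanning 'yxbbcbbz' for palindromic substrings.
Substring at positions 2-6: 'bbcbb'.
Check: reverse('bbcbb') = 'bbcbb' -> palindrome confirmed.
Neighbouring characters ('x' / 'z') break symmetry, so it cannot extend further.
No longer palindromic substring exists; longest length = 5

5


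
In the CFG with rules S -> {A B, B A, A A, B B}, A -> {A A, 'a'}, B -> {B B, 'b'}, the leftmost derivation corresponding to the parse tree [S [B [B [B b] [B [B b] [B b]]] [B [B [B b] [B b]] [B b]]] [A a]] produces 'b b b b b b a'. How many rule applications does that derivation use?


Every bracketed nonterminal node [X ...] in the tree is produced by exactly one rule application.
Reading the tree off as a leftmost derivation:
  Step 1: S  =>  B A   (applied S -> B A)
  Step 2: B A  =>  B B A   (applied B -> B B)
  Step 3: B B A  =>  B B B A   (applied B -> B B)
  Step 4: B B B A  =>  b B B A   (applied B -> b)
  Step 5: b B B A  =>  b B B B A   (applied B -> B B)
  Step 6: b B B B A  =>  b b B B A   (applied B -> b)
  Step 7: b b B B A  =>  b b b B A   (applied B -> b)
  Step 8: b b b B A  =>  b b b B B A   (applied B -> B B)
  Step 9: b b b B B A  =>  b b b B B B A   (applied B -> B B)
  Step 10: b b b B B B A  =>  b b b b B B A   (applied B -> b)
  Step 11: b b b b B B A  =>  b b b b b B A   (applied B -> b)
  Step 12: b b b b b B A  =>  b b b b b b A   (applied B -> b)
  Step 13: b b b b b b A  =>  b b b b b b a   (applied A -> a)
Final yield: b b b b b b a
Total rewrite steps: 13

13


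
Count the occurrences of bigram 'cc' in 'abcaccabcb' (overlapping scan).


Scanning 'abcaccabcb' for bigram 'cc':
  Position 0: 'ab' -> no
  Position 1: 'bc' -> no
  Position 2: 'ca' -> no
  Position 3: 'ac' -> no
  Position 4: 'cc' -> MATCH
  Position 5: 'ca' -> no
  Position 6: 'ab' -> no
  Position 7: 'bc' -> no
  Position 8: 'cb' -> no
Total matches: 1

1


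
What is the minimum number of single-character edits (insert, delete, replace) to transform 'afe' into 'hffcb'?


Building DP table for s1='afe' (len 3) and s2='hffcb' (len 5):
       h  f  f  c  b
    0  1  2  3  4  5
  a 1  1  2  3  4  5
  f 2  2  1  2  3  4
  e 3  3  2  2  3  4
Edit distance = dp[3][5] = 4

4


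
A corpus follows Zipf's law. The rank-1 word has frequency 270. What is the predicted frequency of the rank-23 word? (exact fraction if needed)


Zipf's law: freq(rank) = f1 / rank
f1 = 270, rank = 23
freq = 270 / 23
GCD(270, 23) = 1
Simplified: 270/23

270/23


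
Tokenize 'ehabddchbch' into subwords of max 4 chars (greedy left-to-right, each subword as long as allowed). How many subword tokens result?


'ehabddchbch' has 11 characters.
Chunking with max size 4:
  Chunk 1: 'ehab' (positions 0-3)
  Chunk 2: 'ddch' (positions 4-7)
  Chunk 3: 'bch' (positions 8-10)
Total chunks: ceil(11 / 4) = 3

3


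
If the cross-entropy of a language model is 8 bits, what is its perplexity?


Perplexity formula: PP = 2^H
H = 8
PP = 2^8
Steps: 2^1 = 2, 2^2 = 4, 2^3 = 8, 2^4 = 16, 2^5 = 32, 2^6 = 64, 2^7 = 128, 2^8 = 256
PP = 256

256


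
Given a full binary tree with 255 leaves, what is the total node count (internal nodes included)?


Leaf nodes (terminals): 255
Internal nodes = n - 1 = 255 - 1 = 254
Total = leaves + internal = 255 + 254 = 509

509


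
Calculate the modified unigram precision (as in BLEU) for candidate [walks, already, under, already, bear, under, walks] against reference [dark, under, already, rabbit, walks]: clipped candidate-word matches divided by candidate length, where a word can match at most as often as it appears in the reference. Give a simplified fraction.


Reference word counts: {'already': 1, 'dark': 1, 'rabbit': 1, 'under': 1, 'walks': 1}
Checking each candidate word (with clipping):
  'walks' -> in reference (ref count 1, used 1/1) -> match (matches: 1)
  'already' -> in reference (ref count 1, used 1/1) -> match (matches: 2)
  'under' -> in reference (ref count 1, used 1/1) -> match (matches: 3)
  'already' -> ref count 1 already used up (1/1) -> clipped, no match (matches: 3)
  'bear' -> not in reference -> no match (matches: 3)
  'under' -> ref count 1 already used up (1/1) -> clipped, no match (matches: 3)
  'walks' -> ref count 1 already used up (1/1) -> clipped, no match (matches: 3)
Clipped matches: 3, Candidate length: 7
Precision = 3/7

3/7


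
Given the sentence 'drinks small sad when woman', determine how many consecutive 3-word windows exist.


Word trigrams from [5] words:
  Trigram 1: (drinks small sad)
  Trigram 2: (small sad when)
  Trigram 3: (sad when woman)
Total word trigrams: 5 - 2 = 3

3


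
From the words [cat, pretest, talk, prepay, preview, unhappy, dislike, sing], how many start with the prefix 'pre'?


Checking each word for prefix 'pre':
  'cat' -> no (count: 0)
  'pretest' -> YES, starts with 'pre' (count: 1)
  'talk' -> no (count: 1)
  'prepay' -> YES, starts with 'pre' (count: 2)
  'preview' -> YES, starts with 'pre' (count: 3)
  'unhappy' -> no (count: 3)
  'dislike' -> no (count: 3)
  'sing' -> no (count: 3)
Total with prefix 'pre': 3

3


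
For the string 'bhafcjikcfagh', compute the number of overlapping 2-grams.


String 'bhafcjikcfagh' has length L = 13.
Number of overlapping n-grams = L - n + 1
Substituting: 13 - 2 + 1 = 12

12


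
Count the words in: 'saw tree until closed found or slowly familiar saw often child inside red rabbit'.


Counting words by splitting on spaces:
  Word 1: 'saw'
  Word 2: 'tree'
  Word 3: 'until'
  Word 4: 'closed'
  Word 5: 'found'
  Word 6: 'or'
  Word 7: 'slowly'
  Word 8: 'familiar'
  Word 9: 'saw'
  Word 10: 'often'
  Word 11: 'child'
  Word 12: 'inside'
  Word 13: 'red'
  Word 14: 'rabbit'
Total words: 14

14


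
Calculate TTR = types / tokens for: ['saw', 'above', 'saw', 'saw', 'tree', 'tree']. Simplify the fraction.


Tokens: 6
Unique types: ('above', 'saw', 'tree') = 3
TTR = 3/6
Simplify: divide both by 3 -> 1/2
TTR = 1/2

1/2


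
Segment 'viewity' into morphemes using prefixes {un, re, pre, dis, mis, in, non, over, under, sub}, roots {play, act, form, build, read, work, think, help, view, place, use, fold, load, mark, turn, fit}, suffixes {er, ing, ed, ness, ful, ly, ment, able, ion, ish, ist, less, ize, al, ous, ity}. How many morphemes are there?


Segmenting 'viewity' against the inventory:
  'view' -> root (morpheme 1)
  'ity' -> suffix (morpheme 2)
Total morphemes: 2

2
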